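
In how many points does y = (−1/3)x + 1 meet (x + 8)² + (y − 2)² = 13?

Substituting the line into the circle gives 10x² + 150x + 468 = 0.
Δ = 22500 − 18720 = 3780.
Two real roots: the line is a secant.

2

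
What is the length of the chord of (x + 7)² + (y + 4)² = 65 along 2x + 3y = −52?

2√13

Express y = (−52 − 2x)/3 and substitute into the circle:
13x² + 286x + 1456 = 0  ⟹  x² + 22x + 112 = 0
x = −8 or x = −14, giving (−8, −12) and (−14, −8).
|(−8, −12) − (−14, −8)| = √((6)² + (−4)²) = 2√13.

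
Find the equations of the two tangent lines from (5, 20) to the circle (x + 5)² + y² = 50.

x − y = −15 and 7x − y = 15

A line y − (20) = m(x − (5)) is tangent when its distance from (−5, 0) is 5√2:
(−10m − (−20))² = 50(m² + 1)
m² − 8m + 7 = 0, so m = 1 or m = 7.
With m = 1: x − y = −15. With m = 7: 7x − y = 15.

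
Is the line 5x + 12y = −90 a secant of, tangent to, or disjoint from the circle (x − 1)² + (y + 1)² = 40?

Centre (1, −1), r² = 40. Distance² from centre to line = (83)²/169 = 6889/169.
Since d² > r², the line lies outside the circle.

disjoint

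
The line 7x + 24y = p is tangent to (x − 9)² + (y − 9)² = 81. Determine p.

The line touches the circle iff its distance from (9, 9) is 9:
|7·9 + 24·9 − p| / √625 = 9
|p − (279)| = 9·25, so p = 504 or p = 54.

p = 54 or p = 504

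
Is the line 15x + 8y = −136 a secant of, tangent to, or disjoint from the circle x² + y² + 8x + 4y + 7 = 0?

secant

Substituting the line into the circle gives 289x² + 4112x + 14592 = 0.
Δ = 16908544 − 16868352 = 40192.
Two real roots: the line is a secant.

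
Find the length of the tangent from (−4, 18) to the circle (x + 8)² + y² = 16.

18

With centre O = (−8, 0), |OP|² = 340 and r² = 16.
Power of the point: PT² = |PO|² − r² = 324, so PT = 18.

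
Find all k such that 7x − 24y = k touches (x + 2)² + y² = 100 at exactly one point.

k = −264 or k = 236

Tangency holds when the distance from the centre (−2, 0) to the line equals the radius 10:
|7·(−2) − 24·0 − k| / √625 = 10
|k − (−14)| = 10·25, so k = 236 or k = −264.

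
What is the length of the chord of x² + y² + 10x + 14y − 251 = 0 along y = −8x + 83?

The distance from (−5, −7) to the line is 130/√65, and r² = 325.
Chord = 2√(r² − d²) = 2·√(65) = 2√65.

2√65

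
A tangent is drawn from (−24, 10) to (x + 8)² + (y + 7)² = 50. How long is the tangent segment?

3√55

The centre is (−8, −7) and r = 5√2. The square of the distance from P to the centre is 256 + 289 = 545.
By the tangent–radius right angle, tangent length = √(|PO|² − r²) = √495 = 3√55.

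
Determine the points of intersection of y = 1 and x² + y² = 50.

Express y = 1 and substitute into the circle:
x² − 49 = 0
x = 7 or x = −7, giving (7, 1) and (−7, 1).

(−7, 1) and (7, 1)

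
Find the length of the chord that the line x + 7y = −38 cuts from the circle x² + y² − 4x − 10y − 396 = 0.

The distance from (2, 5) to the line is 75/√50, and r² = 425.
Half the chord is √(r² − d²) = √(625/2), so the full chord is 25√2.

25√2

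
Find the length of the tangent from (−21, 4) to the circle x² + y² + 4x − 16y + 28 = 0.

√337

With centre O = (−2, 8), |OP|² = 377 and r² = 40.
Power of the point: PT² = |PO|² − r² = 337, so PT = √337.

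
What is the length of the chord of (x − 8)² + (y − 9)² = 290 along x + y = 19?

The distance from (8, 9) to the line is 2/√2, and r² = 290.
Half the chord is √(r² − d²) = √(288), so the full chord is 24√2.

24√2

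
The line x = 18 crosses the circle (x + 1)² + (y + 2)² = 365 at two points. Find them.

(18, −4) and (18, 0)

The line gives x = 18. Substituting into the circle:
y² + 4y = 0
y = 0 or y = −4, giving (18, 0) and (18, −4).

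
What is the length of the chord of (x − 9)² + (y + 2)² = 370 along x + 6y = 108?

2√37

Express y = (108 − x)/6 and substitute into the circle:
37x² − 888x + 3996 = 0  ⟹  x² − 24x + 108 = 0
x = 18 or x = 6, giving (18, 15) and (6, 17).
|(18, 15) − (6, 17)| = √((12)² + (−2)²) = 2√37.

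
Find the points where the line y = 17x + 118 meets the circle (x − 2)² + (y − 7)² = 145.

(−7, −1) and (−6, 16)

Express y = 17x + 118 and substitute into the circle:
290x² + 3770x + 12180 = 0  ⟹  x² + 13x + 42 = 0
x = −6 or x = −7, giving (−6, 16) and (−7, −1).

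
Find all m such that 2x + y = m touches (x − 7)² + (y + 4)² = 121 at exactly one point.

The line touches the circle iff its distance from (7, −4) is 11:
|2·7 + 1·(−4) − m| / √5 = 11
|m − (10)| = 11√5.

m = 10 ± 11√5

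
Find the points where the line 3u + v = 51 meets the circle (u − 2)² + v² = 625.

(9, 24) and (22, −15)

Express v = −3u + 51 and substitute into the circle:
10u² − 310u + 1980 = 0  ⟹  u² − 31u + 198 = 0
u = 22 or u = 9, giving (22, −15) and (9, 24).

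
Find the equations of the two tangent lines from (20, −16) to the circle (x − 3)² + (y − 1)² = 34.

5x + 3y = 52 and 3x + 5y = −20

Let a tangent through (20, −16) have slope m. Its distance from (3, 1) must equal √34:
(−17m − (17))² = 34(m² + 1)
15m² + 34m + 15 = 0, so m = −5/3 or m = −3/5.
With m = −5/3: 5x + 3y = 52. With m = −3/5: 3x + 5y = −20.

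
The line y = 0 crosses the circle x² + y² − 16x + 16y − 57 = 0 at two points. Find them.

Express y = 0 and substitute into the circle:
x² − 16x − 57 = 0
x = 19 or x = −3, giving (19, 0) and (−3, 0).

(−3, 0) and (19, 0)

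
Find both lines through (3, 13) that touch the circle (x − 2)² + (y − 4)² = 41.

4x − 5y = −53 and 5x + 4y = 67

Write the tangent as mx − y + (13 − m·(3)) = 0 and set its distance from the centre to √41:
[m·(−1) − (−9)]² = 41(m² + 1)
20m² + 9m − 20 = 0, so m = 4/5 or m = −5/4.
With m = 4/5: 4x − 5y = −53. With m = −5/4: 5x + 4y = 67.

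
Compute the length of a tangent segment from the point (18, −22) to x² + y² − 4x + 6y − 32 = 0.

2√143

Centre (2, −3), r² = 45. |PO|² = (16)² + (−19)² = 617.
The tangent meets the radius at right angles, so tangent² = |PO|² − r² = 617 − 45 = 572.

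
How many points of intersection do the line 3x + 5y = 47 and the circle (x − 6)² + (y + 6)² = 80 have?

Centre (6, −6), r² = 80. Distance² from centre to line = (−59)²/34 = 3481/34.
Since d² > r², the line lies outside the circle.

0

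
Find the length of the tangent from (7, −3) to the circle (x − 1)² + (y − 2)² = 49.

2√3

Centre (1, 2), r² = 49. |PO|² = (6)² + (−5)² = 61.
The tangent meets the radius at right angles, so tangent² = |PO|² − r² = 61 − 49 = 12.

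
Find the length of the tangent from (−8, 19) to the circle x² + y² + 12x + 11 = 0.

The centre is (−6, 0) and r = 5. The square of the distance from P to the centre is 4 + 361 = 365.
By the tangent–radius right angle, tangent length = √(|PO|² − r²) = √340 = 2√85.

2√85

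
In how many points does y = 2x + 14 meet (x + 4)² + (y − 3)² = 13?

Centre (−4, 3), r² = 13. Distance² from centre to line = (3)²/5 = 9/5.
Since d² < r², the line cuts the circle twice.

2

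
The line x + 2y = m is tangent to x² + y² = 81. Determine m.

Tangency holds when the distance from the centre (0, 0) to the line equals the radius 9:
|1·0 + 2·0 − m| / √5 = 9
|m| = 9√5.

m = ±9√5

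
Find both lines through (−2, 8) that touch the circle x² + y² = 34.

5x − 3y = −34 and 3x + 5y = 34

Write the tangent as mx − y + (8 − m·(−2)) = 0 and set its distance from the centre to √34:
(2m − (−8))² = 34(m² + 1)
15m² − 16m − 15 = 0, so m = 5/3 or m = −3/5.
With m = 5/3: 5x − 3y = −34. With m = −3/5: 3x + 5y = 34.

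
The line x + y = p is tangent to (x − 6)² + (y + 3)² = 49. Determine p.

p = 3 ± 7√2

For a tangent, require d(centre, line) = r = 7.
|1·6 + 1·(−3) − p| / √2 = 7
|p − (3)| = 7√2.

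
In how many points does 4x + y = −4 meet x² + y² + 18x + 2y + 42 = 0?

Substituting the line into the circle gives 17x² + 42x + 50 = 0.
Discriminant = (42)² − 4·17·(50) = −1636 < 0.
No real roots: the line does not meet the circle.

0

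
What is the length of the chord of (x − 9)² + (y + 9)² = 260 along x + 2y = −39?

From the line, y = (−39 − x)/2. Substituting:
5x² − 30x − 275 = 0  ⟹  x² − 6x − 55 = 0
x = 11 or x = −5, giving (11, −25) and (−5, −17).
Chord length = distance between (11, −25) and (−5, −17) = √320 = 8√5.

8√5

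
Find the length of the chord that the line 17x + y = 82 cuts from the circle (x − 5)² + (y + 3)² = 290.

2√290

The distance from (5, −3) to the line is 0/√290, and r² = 290.
Chord = 2√(r² − d²) = 2·√(290) = 2√290.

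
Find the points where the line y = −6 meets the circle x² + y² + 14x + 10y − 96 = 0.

From the line, y = −6. Substituting:
x² + 14x − 120 = 0
x = 6 or x = −20, giving (6, −6) and (−20, −6).

(−20, −6) and (6, −6)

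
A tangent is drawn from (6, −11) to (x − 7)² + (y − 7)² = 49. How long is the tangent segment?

2√69

The centre is (7, 7) and r = 7. The square of the distance from P to the centre is 1 + 324 = 325.
The tangent meets the radius at right angles, so tangent² = |PO|² − r² = 325 − 49 = 276.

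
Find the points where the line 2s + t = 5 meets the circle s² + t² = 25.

(0, 5) and (4, −3)

Express t = −2s + 5 and substitute into the circle:
5s² − 20s = 0  ⟹  s² − 4s = 0
s = 4 or s = 0, giving (4, −3) and (0, 5).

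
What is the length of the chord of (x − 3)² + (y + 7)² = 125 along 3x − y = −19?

√10

Centre (3, −7), r² = 125. Perpendicular distance d from centre to line = |35| / √10 = 35/√10.
Half the chord is √(r² − d²) = √(5/2), so the full chord is √10.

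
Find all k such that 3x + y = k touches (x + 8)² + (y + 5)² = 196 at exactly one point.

The line touches the circle iff its distance from (−8, −5) is 14:
|3·(−8) + 1·(−5) − k| / √10 = 14
|k − (−29)| = 14√10.

k = −29 ± 14√10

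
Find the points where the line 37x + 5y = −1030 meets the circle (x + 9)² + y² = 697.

(−30, 16) and (−25, −21)

Express y = (−1030 − 37x)/5 and substitute into the circle:
1394x² + 76670x + 1045500 = 0  ⟹  x² + 55x + 750 = 0
x = −25 or x = −30, giving (−25, −21) and (−30, 16).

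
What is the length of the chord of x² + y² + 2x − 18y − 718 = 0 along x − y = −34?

The distance from (−1, 9) to the line is 24/√2, and r² = 800.
Chord = 2√(r² − d²) = 2·√(512) = 32√2.

32√2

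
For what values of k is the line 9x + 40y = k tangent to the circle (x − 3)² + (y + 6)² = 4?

For a tangent, require d(centre, line) = r = 2.
|9·3 + 40·(−6) − k| / √1681 = 2
|k − (−213)| = 2·41, so k = −131 or k = −295.

k = −295 or k = −131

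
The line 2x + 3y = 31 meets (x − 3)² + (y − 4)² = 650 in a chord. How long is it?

Substitute y = (31 − 2x)/3:
13x² − 130x − 5408 = 0  ⟹  x² − 10x − 416 = 0
x = 26 or x = −16, giving (26, −7) and (−16, 21).
Chord length = distance between (26, −7) and (−16, 21) = √2548 = 14√13.

14√13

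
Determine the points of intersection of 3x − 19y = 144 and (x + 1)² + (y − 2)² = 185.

From the line, y = (−144 + 3x)/19. Substituting:
370x² − 370x − 33300 = 0  ⟹  x² − x − 90 = 0
x = 10 or x = −9, giving (10, −6) and (−9, −9).

(−9, −9) and (10, −6)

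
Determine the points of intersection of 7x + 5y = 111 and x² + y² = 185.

(8, 11) and (13, 4)

Express y = (111 − 7x)/5 and substitute into the circle:
74x² − 1554x + 7696 = 0  ⟹  x² − 21x + 104 = 0
x = 13 or x = 8, giving (13, 4) and (8, 11).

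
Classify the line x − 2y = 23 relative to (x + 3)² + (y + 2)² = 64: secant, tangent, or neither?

Substituting the line into the circle gives 5x² − 14x + 141 = 0.
Δ = 196 − 2820 = −2624.
No real roots: the line does not meet the circle.

neither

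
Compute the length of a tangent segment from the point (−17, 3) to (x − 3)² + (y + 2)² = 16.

√409

Centre (3, −2), r² = 16. |PO|² = (−20)² + (5)² = 425.
Power of the point: PT² = |PO|² − r² = 409, so PT = √409.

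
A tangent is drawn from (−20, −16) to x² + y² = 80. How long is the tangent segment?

24

With centre O = (0, 0), |OP|² = 656 and r² = 80.
By the tangent–radius right angle, tangent length = √(|PO|² − r²) = √576 = 24.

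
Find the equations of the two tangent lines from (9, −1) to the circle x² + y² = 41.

Write the tangent as mx − y + (−1 − m·(9)) = 0 and set its distance from the centre to √41:
[m·(−9) − (1)]² = 41(m² + 1)
20m² + 9m − 20 = 0, so m = −5/4 or m = 4/5.
With m = −5/4: 5x + 4y = 41. With m = 4/5: 4x − 5y = 41.

5x + 4y = 41 and 4x − 5y = 41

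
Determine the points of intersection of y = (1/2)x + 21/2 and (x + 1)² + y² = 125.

Substitute y = (21 + x)/2:
5x² + 50x − 55 = 0  ⟹  x² + 10x − 11 = 0
x = 1 or x = −11, giving (1, 11) and (−11, 5).

(−11, 5) and (1, 11)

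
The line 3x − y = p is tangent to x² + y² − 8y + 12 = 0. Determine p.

For a tangent, require d(centre, line) = r = 2.
|3·0 − 1·4 − p| / √10 = 2
|p − (−4)| = 2√10.

p = −4 ± 2√10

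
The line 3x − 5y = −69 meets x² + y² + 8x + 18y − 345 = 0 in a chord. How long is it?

4√34

Express y = (69 + 3x)/5 and substitute into the circle:
34x² + 884x + 2346 = 0  ⟹  x² + 26x + 69 = 0
x = −3 or x = −23, giving (−3, 12) and (−23, 0).
Chord length = distance between (−3, 12) and (−23, 0) = √544 = 4√34.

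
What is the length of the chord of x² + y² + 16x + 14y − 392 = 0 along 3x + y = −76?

Substitute y = −3x − 76:
10x² + 430x + 4320 = 0  ⟹  x² + 43x + 432 = 0
x = −16 or x = −27, giving (−16, −28) and (−27, 5).
|(−16, −28) − (−27, 5)| = √((11)² + (−33)²) = 11√10.

11√10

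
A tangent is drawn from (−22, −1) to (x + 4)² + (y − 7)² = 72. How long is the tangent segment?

With centre O = (−4, 7), |OP|² = 388 and r² = 72.
Power of the point: PT² = |PO|² − r² = 316, so PT = 2√79.

2√79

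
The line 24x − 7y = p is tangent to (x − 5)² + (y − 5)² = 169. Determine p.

The line touches the circle iff its distance from (5, 5) is 13:
|24·5 − 7·5 − p| / √625 = 13
|p − (85)| = 13·25, so p = 410 or p = −240.

p = −240 or p = 410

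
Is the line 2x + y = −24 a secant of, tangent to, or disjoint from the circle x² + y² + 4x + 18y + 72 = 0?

disjoint

Substituting the line into the circle gives 5x² + 64x + 216 = 0.
Discriminant = (64)² − 4·5·(216) = −224 < 0.
No real roots: the line does not meet the circle.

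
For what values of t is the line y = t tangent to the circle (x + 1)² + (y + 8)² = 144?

t = −20 or t = 4

Tangency holds when the distance from the centre (−1, −8) to the line equals the radius 12:
|0·(−1) + 1·(−8) − t| / √1 = 12
|t − (−8)| = 12, so t = 4 or t = −20.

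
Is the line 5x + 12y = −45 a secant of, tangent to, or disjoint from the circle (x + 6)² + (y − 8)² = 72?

disjoint

d² = (5·(−6) + 12·8 − (−45))²/169 = 12321/169; r² = 72.
Since d² > r², the line lies outside the circle.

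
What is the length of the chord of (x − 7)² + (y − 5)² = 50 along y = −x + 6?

From the line, y = −x + 6. Substituting:
2x² − 16x = 0  ⟹  x² − 8x = 0
x = 8 or x = 0, giving (8, −2) and (0, 6).
Chord length = distance between (8, −2) and (0, 6) = √128 = 8√2.

8√2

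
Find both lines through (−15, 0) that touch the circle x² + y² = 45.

Let a tangent through (−15, 0) have slope m. Its distance from (0, 0) must equal 3√5:
(15m − (0))² = 45(m² + 1)
4m² − 1 = 0, so m = 1/2 or m = −1/2.
With m = 1/2: x − 2y = −15. With m = −1/2: x + 2y = −15.

x − 2y = −15 and x + 2y = −15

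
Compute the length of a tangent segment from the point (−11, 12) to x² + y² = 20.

With centre O = (0, 0), |OP|² = 265 and r² = 20.
Power of the point: PT² = |PO|² − r² = 245, so PT = 7√5.

7√5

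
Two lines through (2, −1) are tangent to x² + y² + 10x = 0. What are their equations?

4x + 3y = 5 and 3x − 4y = 10

Let a tangent through (2, −1) have slope m. Its distance from (−5, 0) must equal 5:
[m·(−7) − (1)]² = 25(m² + 1)
12m² + 7m − 12 = 0, so m = −4/3 or m = 3/4.
With m = −4/3: 4x + 3y = 5. With m = 3/4: 3x − 4y = 10.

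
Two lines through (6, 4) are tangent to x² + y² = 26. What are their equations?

Let a tangent through (6, 4) have slope m. Its distance from (0, 0) must equal √26:
[m·(−6) − (−4)]² = 26(m² + 1)
5m² − 24m − 5 = 0, so m = −1/5 or m = 5.
With m = −1/5: x + 5y = 26. With m = 5: 5x − y = 26.

x + 5y = 26 and 5x − y = 26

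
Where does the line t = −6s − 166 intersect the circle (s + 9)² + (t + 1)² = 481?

Substitute t = −6s − 166:
37s² + 1998s + 26825 = 0  ⟹  s² + 54s + 725 = 0
s = −25 or s = −29, giving (−25, −16) and (−29, 8).

(−29, 8) and (−25, −16)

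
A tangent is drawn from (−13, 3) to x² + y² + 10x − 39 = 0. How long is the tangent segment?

With centre O = (−5, 0), |OP|² = 73 and r² = 64.
The tangent meets the radius at right angles, so tangent² = |PO|² − r² = 73 − 64 = 9.

3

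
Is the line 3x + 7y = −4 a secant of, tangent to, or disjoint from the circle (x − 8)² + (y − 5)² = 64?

d² = (3·8 + 7·5 − (−4))²/58 = 3969/58; r² = 64.
Since d² > r², the line lies outside the circle.

disjoint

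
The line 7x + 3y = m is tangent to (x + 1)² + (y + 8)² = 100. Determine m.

The line touches the circle iff its distance from (−1, −8) is 10:
|7·(−1) + 3·(−8) − m| / √58 = 10
|m − (−31)| = 10√58.

m = −31 ± 10√58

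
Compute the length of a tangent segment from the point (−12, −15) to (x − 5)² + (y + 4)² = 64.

√346

Centre (5, −4), r² = 64. |PO|² = (−17)² + (−11)² = 410.
Power of the point: PT² = |PO|² − r² = 346, so PT = √346.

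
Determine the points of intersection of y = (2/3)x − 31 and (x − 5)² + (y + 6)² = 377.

From the line, y = (−93 + 2x)/3. Substituting:
13x² − 390x + 2457 = 0  ⟹  x² − 30x + 189 = 0
x = 21 or x = 9, giving (21, −17) and (9, −25).

(9, −25) and (21, −17)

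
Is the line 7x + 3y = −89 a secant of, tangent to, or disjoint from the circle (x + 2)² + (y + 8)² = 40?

disjoint

Substituting the line into the circle gives 58x² + 946x + 3901 = 0.
Δ = 894916 − 905032 = −10116.
No real roots: the line does not meet the circle.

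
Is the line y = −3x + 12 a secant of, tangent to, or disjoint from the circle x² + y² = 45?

secant

Substituting the line into the circle gives 10x² − 72x + 99 = 0.
Discriminant = (−72)² − 4·10·(99) = 1224 > 0.
Two real roots: the line is a secant.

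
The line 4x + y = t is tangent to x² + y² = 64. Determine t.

t = ±8√17

The line touches the circle iff its distance from (0, 0) is 8:
|4·0 + 1·0 − t| / √17 = 8
|t| = 8√17.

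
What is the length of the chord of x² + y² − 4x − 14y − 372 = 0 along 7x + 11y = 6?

3√170

Express y = (6 − 7x)/11 and substitute into the circle:
170x² + 510x − 45900 = 0  ⟹  x² + 3x − 270 = 0
x = 15 or x = −18, giving (15, −9) and (−18, 12).
|(15, −9) − (−18, 12)| = √((33)² + (−21)²) = 3√170.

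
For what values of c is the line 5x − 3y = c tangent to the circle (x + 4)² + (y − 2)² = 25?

c = −26 ± 5√34

For a tangent, require d(centre, line) = r = 5.
|5·(−4) − 3·2 − c| / √34 = 5
|c − (−26)| = 5√34.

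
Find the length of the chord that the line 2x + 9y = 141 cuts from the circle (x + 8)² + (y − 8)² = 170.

Substitute y = (141 − 2x)/9:
85x² + 1020x − 3825 = 0  ⟹  x² + 12x − 45 = 0
x = 3 or x = −15, giving (3, 15) and (−15, 19).
|(3, 15) − (−15, 19)| = √((18)² + (−4)²) = 2√85.

2√85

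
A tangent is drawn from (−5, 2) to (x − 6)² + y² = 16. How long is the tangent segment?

√109

The centre is (6, 0) and r = 4. The square of the distance from P to the centre is 121 + 4 = 125.
Power of the point: PT² = |PO|² − r² = 109, so PT = √109.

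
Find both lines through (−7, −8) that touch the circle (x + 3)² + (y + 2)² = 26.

A line y − (−8) = m(x − (−7)) is tangent when its distance from (−3, −2) is √26:
(4m − (6))² = 26(m² + 1)
5m² + 24m − 5 = 0, so m = −5 or m = 1/5.
Through (−7, −8) these give 5x + y = −43 and x − 5y = 33.

5x + y = −43 and x − 5y = 33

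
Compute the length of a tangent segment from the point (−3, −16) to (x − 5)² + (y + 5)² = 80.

Centre (5, −5), r² = 80. |PO|² = (−8)² + (−11)² = 185.
By the tangent–radius right angle, tangent length = √(|PO|² − r²) = √105.

√105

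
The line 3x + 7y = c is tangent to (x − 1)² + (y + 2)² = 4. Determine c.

For a tangent, require d(centre, line) = r = 2.
|3·1 + 7·(−2) − c| / √58 = 2
|c − (−11)| = 2√58.

c = −11 ± 2√58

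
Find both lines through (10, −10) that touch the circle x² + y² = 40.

3x + y = 20 and x + 3y = −20

Let a tangent through (10, −10) have slope m. Its distance from (0, 0) must equal 2√10:
(−10m − (10))² = 40(m² + 1)
3m² + 10m + 3 = 0, so m = −3 or m = −1/3.
With m = −3: 3x + y = 20. With m = −1/3: x + 3y = −20.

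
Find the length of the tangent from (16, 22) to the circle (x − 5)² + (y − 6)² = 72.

√305

Centre (5, 6), r² = 72. |PO|² = (11)² + (16)² = 377.
The tangent meets the radius at right angles, so tangent² = |PO|² − r² = 377 − 72 = 305.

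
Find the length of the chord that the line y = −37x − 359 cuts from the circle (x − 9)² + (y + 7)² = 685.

√1370

The distance from (9, −7) to the line is 685/√1370, and r² = 685.
Chord = 2√(r² − d²) = 2·√(685/2) = √1370.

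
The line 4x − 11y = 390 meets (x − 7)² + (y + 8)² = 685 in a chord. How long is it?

From the line, y = (−390 + 4x)/11. Substituting:
137x² − 4110x + 14248 = 0  ⟹  x² − 30x + 104 = 0
x = 26 or x = 4, giving (26, −26) and (4, −34).
Chord length = distance between (26, −26) and (4, −34) = √548 = 2√137.

2√137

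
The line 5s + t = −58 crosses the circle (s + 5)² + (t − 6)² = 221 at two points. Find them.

Substitute t = −5s − 58:
26s² + 650s + 3900 = 0  ⟹  s² + 25s + 150 = 0
s = −10 or s = −15, giving (−10, −8) and (−15, 17).

(−15, 17) and (−10, −8)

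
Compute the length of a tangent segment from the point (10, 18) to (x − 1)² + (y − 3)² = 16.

√290

Centre (1, 3), r² = 16. |PO|² = (9)² + (15)² = 306.
The tangent meets the radius at right angles, so tangent² = |PO|² − r² = 306 − 16 = 290.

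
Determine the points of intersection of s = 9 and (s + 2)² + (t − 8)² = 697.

The line gives s = 9. Substituting into the circle:
t² − 16t − 512 = 0
t = 32 or t = −16, giving (9, 32) and (9, −16).

(9, −16) and (9, 32)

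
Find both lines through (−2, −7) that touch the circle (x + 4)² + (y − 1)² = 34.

A line y − (−7) = m(x − (−2)) is tangent when its distance from (−4, 1) is √34:
(−2m − (8))² = 34(m² + 1)
15m² − 16m − 15 = 0, so m = −3/5 or m = 5/3.
With m = −3/5: 3x + 5y = −41. With m = 5/3: 5x − 3y = 11.

3x + 5y = −41 and 5x − 3y = 11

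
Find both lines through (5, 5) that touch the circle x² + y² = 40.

x + 3y = 20 and 3x + y = 20

Write the tangent as mx − y + (5 − m·(5)) = 0 and set its distance from the centre to 2√10:
(−5m − (−5))² = 40(m² + 1)
3m² + 10m + 3 = 0, so m = −1/3 or m = −3.
Through (5, 5) these give x + 3y = 20 and 3x + y = 20.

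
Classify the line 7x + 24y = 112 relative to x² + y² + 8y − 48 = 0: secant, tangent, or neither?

d² = (7·0 + 24·(−4) − (112))²/625 = 43264/625; r² = 64.
Since d² > r², the line lies outside the circle.

neither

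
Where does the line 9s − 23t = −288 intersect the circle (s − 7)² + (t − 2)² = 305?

(−9, 9) and (14, 18)

From the line, t = (288 + 9s)/23. Substituting:
610s² − 3050s − 76860 = 0  ⟹  s² − 5s − 126 = 0
s = 14 or s = −9, giving (14, 18) and (−9, 9).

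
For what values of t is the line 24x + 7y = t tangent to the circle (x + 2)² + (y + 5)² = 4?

t = −133 or t = −33

Tangency holds when the distance from the centre (−2, −5) to the line equals the radius 2:
|24·(−2) + 7·(−5) − t| / √625 = 2
|t − (−83)| = 2·25, so t = −33 or t = −133.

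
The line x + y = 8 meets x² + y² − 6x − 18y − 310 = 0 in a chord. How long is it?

Express y = −x + 8 and substitute into the circle:
2x² − 4x − 390 = 0  ⟹  x² − 2x − 195 = 0
x = 15 or x = −13, giving (15, −7) and (−13, 21).
Chord length = distance between (15, −7) and (−13, 21) = √1568 = 28√2.

28√2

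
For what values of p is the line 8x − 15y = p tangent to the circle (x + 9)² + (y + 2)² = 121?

p = −229 or p = 145

Tangency holds when the distance from the centre (−9, −2) to the line equals the radius 11:
|8·(−9) − 15·(−2) − p| / √289 = 11
|p − (−42)| = 11·17, so p = 145 or p = −229.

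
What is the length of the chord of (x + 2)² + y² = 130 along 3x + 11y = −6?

The distance from (−2, 0) to the line is 0/√130, and r² = 130.
Chord = 2√(r² − d²) = 2·√(130) = 2√130.

2√130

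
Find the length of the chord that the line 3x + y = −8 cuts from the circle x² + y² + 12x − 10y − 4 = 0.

Express y = −3x − 8 and substitute into the circle:
10x² + 90x + 140 = 0  ⟹  x² + 9x + 14 = 0
x = −2 or x = −7, giving (−2, −2) and (−7, 13).
Chord length = distance between (−2, −2) and (−7, 13) = √250 = 5√10.

5√10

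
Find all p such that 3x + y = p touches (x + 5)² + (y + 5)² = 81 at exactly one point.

p = −20 ± 9√10

Tangency holds when the distance from the centre (−5, −5) to the line equals the radius 9:
|3·(−5) + 1·(−5) − p| / √10 = 9
|p − (−20)| = 9√10.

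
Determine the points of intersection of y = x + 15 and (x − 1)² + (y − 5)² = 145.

Express y = x + 15 and substitute into the circle:
2x² + 18x − 44 = 0  ⟹  x² + 9x − 22 = 0
x = 2 or x = −11, giving (2, 17) and (−11, 4).

(−11, 4) and (2, 17)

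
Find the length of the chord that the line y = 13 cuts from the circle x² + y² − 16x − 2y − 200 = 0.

22

Express y = 13 and substitute into the circle:
x² − 16x − 57 = 0
x = 19 or x = −3, giving (19, 13) and (−3, 13).
Chord length = distance between (19, 13) and (−3, 13) = √484 = 22.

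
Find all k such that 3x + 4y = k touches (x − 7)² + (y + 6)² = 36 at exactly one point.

The line touches the circle iff its distance from (7, −6) is 6:
|3·7 + 4·(−6) − k| / √25 = 6
|k − (−3)| = 6·5, so k = 27 or k = −33.

k = −33 or k = 27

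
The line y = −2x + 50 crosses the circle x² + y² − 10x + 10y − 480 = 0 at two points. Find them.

Express y = −2x + 50 and substitute into the circle:
5x² − 230x + 2520 = 0  ⟹  x² − 46x + 504 = 0
x = 28 or x = 18, giving (28, −6) and (18, 14).

(18, 14) and (28, −6)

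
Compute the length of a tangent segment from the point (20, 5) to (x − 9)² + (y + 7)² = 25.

4√15

The centre is (9, −7) and r = 5. The square of the distance from P to the centre is 121 + 144 = 265.
By the tangent–radius right angle, tangent length = √(|PO|² − r²) = √240 = 4√15.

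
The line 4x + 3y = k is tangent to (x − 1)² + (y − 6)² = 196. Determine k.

For a tangent, require d(centre, line) = r = 14.
|4·1 + 3·6 − k| / √25 = 14
|k − (22)| = 14·5, so k = 92 or k = −48.

k = −48 or k = 92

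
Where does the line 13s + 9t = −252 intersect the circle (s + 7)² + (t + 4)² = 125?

(−18, −2) and (−9, −15)

Express t = (−252 − 13s)/9 and substitute into the circle:
250s² + 6750s + 40500 = 0  ⟹  s² + 27s + 162 = 0
s = −9 or s = −18, giving (−9, −15) and (−18, −2).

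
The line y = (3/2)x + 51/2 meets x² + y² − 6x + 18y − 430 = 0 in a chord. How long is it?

4√13

Centre (3, −9), r² = 520. Perpendicular distance d from centre to line = |78| / √13 = 78/√13.
Half the chord is √(r² − d²) = √(52), so the full chord is 4√13.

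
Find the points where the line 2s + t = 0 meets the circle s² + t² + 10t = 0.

(0, 0) and (4, −8)

Substitute t = −2s:
5s² − 20s = 0  ⟹  s² − 4s = 0
s = 4 or s = 0, giving (4, −8) and (0, 0).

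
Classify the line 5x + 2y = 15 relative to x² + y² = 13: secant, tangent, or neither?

secant

Centre (0, 0), r² = 13. Distance² from centre to line = (−15)²/29 = 225/29.
Since d² < r², the line cuts the circle twice.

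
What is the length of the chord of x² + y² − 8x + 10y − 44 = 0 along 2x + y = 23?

Substitute y = −2x + 23:
5x² − 120x + 715 = 0  ⟹  x² − 24x + 143 = 0
x = 13 or x = 11, giving (13, −3) and (11, 1).
Chord length = distance between (13, −3) and (11, 1) = √20 = 2√5.

2√5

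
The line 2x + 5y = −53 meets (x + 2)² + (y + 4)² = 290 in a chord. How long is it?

The distance from (−2, −4) to the line is 29/√29, and r² = 290.
Chord = 2√(r² − d²) = 2·√(261) = 6√29.

6√29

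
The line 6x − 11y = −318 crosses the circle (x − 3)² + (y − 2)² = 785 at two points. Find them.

From the line, y = (318 + 6x)/11. Substituting:
157x² + 2826x − 6280 = 0  ⟹  x² + 18x − 40 = 0
x = 2 or x = −20, giving (2, 30) and (−20, 18).

(−20, 18) and (2, 30)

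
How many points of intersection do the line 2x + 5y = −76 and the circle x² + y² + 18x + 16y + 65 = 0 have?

2

Substituting the line into the circle gives 29x² + 594x + 1321 = 0.
Δ = 352836 − 153236 = 199600.
Two real roots: the line is a secant.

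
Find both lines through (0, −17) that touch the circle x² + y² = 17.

4x − y = 17 and 4x + y = −17

Write the tangent as mx − y + (−17 − m·(0)) = 0 and set its distance from the centre to √17:
[m·(0) − (17)]² = 17(m² + 1)
m² − 16 = 0, so m = 4 or m = −4.
With m = 4: 4x − y = 17. With m = −4: 4x + y = −17.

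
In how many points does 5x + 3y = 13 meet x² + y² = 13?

2

Centre (0, 0), r² = 13. Distance² from centre to line = (−13)²/34 = 169/34.
Since d² < r², the line cuts the circle twice.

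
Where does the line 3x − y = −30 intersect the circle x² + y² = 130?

(−11, −3) and (−7, 9)

From the line, y = 3x + 30. Substituting:
10x² + 180x + 770 = 0  ⟹  x² + 18x + 77 = 0
x = −7 or x = −11, giving (−7, 9) and (−11, −3).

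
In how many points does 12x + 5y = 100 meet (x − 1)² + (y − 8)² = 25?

2

Substituting the line into the circle gives 169x² − 1490x + 3000 = 0.
Discriminant = (−1490)² − 4·169·(3000) = 192100 > 0.
Two real roots: the line is a secant.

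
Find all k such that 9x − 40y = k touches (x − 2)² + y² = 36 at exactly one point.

Tangency holds when the distance from the centre (2, 0) to the line equals the radius 6:
|9·2 − 40·0 − k| / √1681 = 6
|k − (18)| = 6·41, so k = 264 or k = −228.

k = −228 or k = 264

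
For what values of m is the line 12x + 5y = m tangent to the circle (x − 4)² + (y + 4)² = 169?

Tangency holds when the distance from the centre (4, −4) to the line equals the radius 13:
|12·4 + 5·(−4) − m| / √169 = 13
|m − (28)| = 13·13, so m = 197 or m = −141.

m = −141 or m = 197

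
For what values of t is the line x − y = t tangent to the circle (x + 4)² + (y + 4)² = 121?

t = ±11√2

For a tangent, require d(centre, line) = r = 11.
|1·(−4) − 1·(−4) − t| / √2 = 11
|t| = 11√2.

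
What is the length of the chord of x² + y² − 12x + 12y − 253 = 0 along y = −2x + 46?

2√5

The distance from (6, −6) to the line is 40/√5, and r² = 325.
Half the chord is √(r² − d²) = √(5), so the full chord is 2√5.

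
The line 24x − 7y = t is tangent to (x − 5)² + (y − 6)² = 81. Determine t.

t = −147 or t = 303

The line touches the circle iff its distance from (5, 6) is 9:
|24·5 − 7·6 − t| / √625 = 9
|t − (78)| = 9·25, so t = 303 or t = −147.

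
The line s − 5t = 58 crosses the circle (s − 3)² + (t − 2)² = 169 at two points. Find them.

Substitute t = (−58 + s)/5:
26s² − 286s + 624 = 0  ⟹  s² − 11s + 24 = 0
s = 8 or s = 3, giving (8, −10) and (3, −11).

(3, −11) and (8, −10)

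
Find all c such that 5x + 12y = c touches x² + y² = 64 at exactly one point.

c = −104 or c = 104

The line touches the circle iff its distance from (0, 0) is 8:
|5·0 + 12·0 − c| / √169 = 8
|c| = 8·13, so c = 104 or c = −104.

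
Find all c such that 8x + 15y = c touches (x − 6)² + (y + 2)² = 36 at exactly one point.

c = −84 or c = 120

Tangency holds when the distance from the centre (6, −2) to the line equals the radius 6:
|8·6 + 15·(−2) − c| / √289 = 6
|c − (18)| = 6·17, so c = 120 or c = −84.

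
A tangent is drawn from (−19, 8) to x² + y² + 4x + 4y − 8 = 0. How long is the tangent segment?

With centre O = (−2, −2), |OP|² = 389 and r² = 16.
Power of the point: PT² = |PO|² − r² = 373, so PT = √373.

√373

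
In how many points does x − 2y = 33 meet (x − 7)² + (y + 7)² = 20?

d² = (1·7 − 2·(−7) − (33))²/5 = 144/5; r² = 20.
Since d² > r², the line lies outside the circle.

0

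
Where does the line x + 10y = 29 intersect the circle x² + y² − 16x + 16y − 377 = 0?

(−11, 4) and (29, 0)

Substitute y = (29 − x)/10:
101x² − 1818x − 32219 = 0  ⟹  x² − 18x − 319 = 0
x = 29 or x = −11, giving (29, 0) and (−11, 4).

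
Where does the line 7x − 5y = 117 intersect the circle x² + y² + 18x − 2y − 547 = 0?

(1, −22) and (16, −1)

Express y = (−117 + 7x)/5 and substitute into the circle:
74x² − 1258x + 1184 = 0  ⟹  x² − 17x + 16 = 0
x = 16 or x = 1, giving (16, −1) and (1, −22).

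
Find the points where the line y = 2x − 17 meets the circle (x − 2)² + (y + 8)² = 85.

Substitute y = 2x − 17:
5x² − 40x = 0  ⟹  x² − 8x = 0
x = 8 or x = 0, giving (8, −1) and (0, −17).

(0, −17) and (8, −1)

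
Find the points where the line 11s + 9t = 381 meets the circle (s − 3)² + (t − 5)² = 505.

(15, 24) and (24, 13)

Substitute t = (381 − 11s)/9:
202s² − 7878s + 72720 = 0  ⟹  s² − 39s + 360 = 0
s = 24 or s = 15, giving (24, 13) and (15, 24).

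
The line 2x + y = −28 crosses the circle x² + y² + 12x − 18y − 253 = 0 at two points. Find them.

From the line, y = −2x − 28. Substituting:
5x² + 160x + 1035 = 0  ⟹  x² + 32x + 207 = 0
x = −9 or x = −23, giving (−9, −10) and (−23, 18).

(−23, 18) and (−9, −10)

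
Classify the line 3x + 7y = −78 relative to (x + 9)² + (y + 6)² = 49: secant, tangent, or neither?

Centre (−9, −6), r² = 49. Distance² from centre to line = (9)²/58 = 81/58.
Since d² < r², the line cuts the circle twice.

secant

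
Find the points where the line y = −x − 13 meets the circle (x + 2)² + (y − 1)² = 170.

Express y = −x − 13 and substitute into the circle:
2x² + 32x + 30 = 0  ⟹  x² + 16x + 15 = 0
x = −1 or x = −15, giving (−1, −12) and (−15, 2).

(−15, 2) and (−1, −12)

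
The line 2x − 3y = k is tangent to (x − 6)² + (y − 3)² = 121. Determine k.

k = 3 ± 11√13

Tangency holds when the distance from the centre (6, 3) to the line equals the radius 11:
|2·6 − 3·3 − k| / √13 = 11
|k − (3)| = 11√13.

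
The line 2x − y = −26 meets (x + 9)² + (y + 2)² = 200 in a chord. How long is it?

12√5

The distance from (−9, −2) to the line is 10/√5, and r² = 200.
Chord = 2√(r² − d²) = 2·√(180) = 12√5.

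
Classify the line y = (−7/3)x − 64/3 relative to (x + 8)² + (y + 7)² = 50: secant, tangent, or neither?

d² = (7·(−8) + 3·(−7) − (−64))²/58 = 169/58; r² = 50.
Since d² < r², the line cuts the circle twice.

secant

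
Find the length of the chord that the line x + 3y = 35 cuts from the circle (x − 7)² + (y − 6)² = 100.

6√10

From the line, y = (35 − x)/3. Substituting:
10x² − 160x − 170 = 0  ⟹  x² − 16x − 17 = 0
x = 17 or x = −1, giving (17, 6) and (−1, 12).
|(17, 6) − (−1, 12)| = √((18)² + (−6)²) = 6√10.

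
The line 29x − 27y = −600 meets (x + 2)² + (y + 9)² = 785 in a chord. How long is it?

√1570

Centre (−2, −9), r² = 785. Perpendicular distance d from centre to line = |785| / √1570 = 785/√1570.
Half the chord is √(r² − d²) = √(785/2), so the full chord is √1570.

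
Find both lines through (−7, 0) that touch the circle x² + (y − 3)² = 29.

Write the tangent as mx − y + (0 − m·(−7)) = 0 and set its distance from the centre to √29:
[m·(7) − (3)]² = 29(m² + 1)
10m² − 21m − 10 = 0, so m = −2/5 or m = 5/2.
With m = −2/5: 2x + 5y = −14. With m = 5/2: 5x − 2y = −35.

2x + 5y = −14 and 5x − 2y = −35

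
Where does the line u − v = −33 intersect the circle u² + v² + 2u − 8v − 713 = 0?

(−28, 5) and (−2, 31)

Substitute v = u + 33:
2u² + 60u + 112 = 0  ⟹  u² + 30u + 56 = 0
u = −2 or u = −28, giving (−2, 31) and (−28, 5).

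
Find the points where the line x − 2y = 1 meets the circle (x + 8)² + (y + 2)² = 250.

From the line, y = (−1 + x)/2. Substituting:
5x² + 70x − 735 = 0  ⟹  x² + 14x − 147 = 0
x = 7 or x = −21, giving (7, 3) and (−21, −11).

(−21, −11) and (7, 3)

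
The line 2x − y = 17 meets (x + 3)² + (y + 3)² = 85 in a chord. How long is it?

The distance from (−3, −3) to the line is 20/√5, and r² = 85.
Chord = 2√(r² − d²) = 2·√(5) = 2√5.

2√5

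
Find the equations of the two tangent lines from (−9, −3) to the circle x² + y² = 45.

Let a tangent through (−9, −3) have slope m. Its distance from (0, 0) must equal 3√5:
(9m − (3))² = 45(m² + 1)
2m² − 3m − 2 = 0, so m = 2 or m = −1/2.
With m = 2: 2x − y = −15. With m = −1/2: x + 2y = −15.

2x − y = −15 and x + 2y = −15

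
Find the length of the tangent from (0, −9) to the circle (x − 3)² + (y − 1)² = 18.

The centre is (3, 1) and r = 3√2. The square of the distance from P to the centre is 9 + 100 = 109.
The tangent meets the radius at right angles, so tangent² = |PO|² − r² = 109 − 18 = 91.

√91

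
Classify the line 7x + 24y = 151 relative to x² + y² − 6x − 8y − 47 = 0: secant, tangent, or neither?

Substituting the line into the circle gives 625x² − 4226x − 33263 = 0.
Discriminant = (−4226)² − 4·625·(−33263) = 101016576 > 0.
Two real roots: the line is a secant.

secant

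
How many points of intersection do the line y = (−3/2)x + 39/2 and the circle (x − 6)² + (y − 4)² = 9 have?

0

d² = (3·6 + 2·4 − (39))²/13 = 13; r² = 9.
Since d² > r², the line lies outside the circle.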